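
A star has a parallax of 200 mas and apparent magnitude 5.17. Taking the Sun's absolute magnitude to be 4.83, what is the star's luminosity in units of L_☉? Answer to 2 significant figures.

L/L_☉ ≈ 0.18

d = 1/p = 1000/200 mas = 5.000 pc
M = m − 5 log₁₀ d + 5 = 5.17 − 5·0.6990 + 5 = 6.675
M − M_☉ = 6.675 − 4.83 = 1.845
L/L_☉ = 10^(−0.4 × 1.845) = 0.1828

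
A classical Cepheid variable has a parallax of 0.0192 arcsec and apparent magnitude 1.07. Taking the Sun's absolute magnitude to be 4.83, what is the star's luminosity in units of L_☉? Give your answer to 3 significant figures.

L/L_☉ ≈ 866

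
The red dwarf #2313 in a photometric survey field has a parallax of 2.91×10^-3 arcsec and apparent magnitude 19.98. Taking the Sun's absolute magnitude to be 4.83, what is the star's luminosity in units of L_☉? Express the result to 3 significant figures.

d = 1/p = 1/2.91×10^-3″ = 343.6 pc
M = m − 5 log₁₀ d + 5 = 19.98 − 5·2.5361 + 5 = 12.299
M − M_☉ = 12.299 − 4.83 = 7.469
L/L_☉ = 10^(−0.4 × 7.469) = 1.029×10^-3

L/L_☉ ≈ 1.03×10^-3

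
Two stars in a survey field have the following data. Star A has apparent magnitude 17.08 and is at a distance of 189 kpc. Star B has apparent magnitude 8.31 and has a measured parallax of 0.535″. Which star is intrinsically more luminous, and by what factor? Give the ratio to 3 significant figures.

Star A is more luminous, by a factor of 3.17×10^6.

Star A: d = 189 kpc = 189000 pc
Star A: M = m − 5 log₁₀ d + 5 = 17.08 − 5·5.2765 + 5 = -4.302
Star B: d = 1/p = 1/0.535″ = 1.869 pc
Star B: M = m − 5 log₁₀ d + 5 = 8.31 − 5·0.2716 + 5 = 11.952
ΔM = M_A − M_B = -4.302 − (11.952) = -16.254; smaller M is more luminous → Star A.
L ratio = 10^(0.4 |ΔM|) = 10^6.502 = 3.174×10^6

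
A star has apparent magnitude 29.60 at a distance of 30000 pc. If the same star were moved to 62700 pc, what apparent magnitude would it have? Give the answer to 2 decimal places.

m ≈ 31.20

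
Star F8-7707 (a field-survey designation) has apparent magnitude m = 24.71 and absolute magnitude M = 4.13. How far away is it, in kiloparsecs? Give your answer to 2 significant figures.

Distance modulus: m − M = 24.71 − (4.13) = 20.580
m − M = 5 log₁₀ d − 5
log₁₀ d = (m − M)/5 + 1 = 5.1160
d = 10^5.1160 = 130600 pc
= 130.6 kpc

d ≈ 130 kpc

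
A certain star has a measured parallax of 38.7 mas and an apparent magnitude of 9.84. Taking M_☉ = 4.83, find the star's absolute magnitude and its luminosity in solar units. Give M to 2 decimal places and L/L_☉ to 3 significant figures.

d = 1/p = 1000/38.7 mas = 25.84 pc
M = m − 5 log₁₀ d + 5 = 9.84 − 5·1.4123 + 5 = 7.779
M − M_☉ = 7.779 − 4.83 = 2.949
L/L_☉ = 10^(−0.4 × 2.949) = 0.06616

M ≈ 7.78; L/L_☉ ≈ 0.0662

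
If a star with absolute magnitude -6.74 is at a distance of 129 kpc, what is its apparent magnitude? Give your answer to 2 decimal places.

m ≈ 13.81

d = 129 kpc = 129000 pc
m = M + 5 log₁₀ d − 5 = -6.74 + 5·5.1106 − 5 = 13.813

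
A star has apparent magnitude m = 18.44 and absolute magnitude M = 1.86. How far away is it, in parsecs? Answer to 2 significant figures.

d ≈ 21000 pc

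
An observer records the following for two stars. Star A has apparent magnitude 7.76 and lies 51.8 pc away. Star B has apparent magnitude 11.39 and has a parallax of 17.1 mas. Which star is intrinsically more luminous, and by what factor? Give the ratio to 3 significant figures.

Star A: M = m − 5 log₁₀ d + 5 = 7.76 − 5·1.7143 + 5 = 4.188
Star B: p = 17.1 mas = 0.0171″ → d = 1/p = 58.48 pc
Star B: M = m − 5 log₁₀ d + 5 = 11.39 − 5·1.7670 + 5 = 7.555
ΔM = M_A − M_B = 4.188 − (7.555) = -3.367; smaller M is more luminous → Star A.
L ratio = 10^(0.4 |ΔM|) = 10^1.347 = 22.22

Star A is more luminous, by a factor of 22.2.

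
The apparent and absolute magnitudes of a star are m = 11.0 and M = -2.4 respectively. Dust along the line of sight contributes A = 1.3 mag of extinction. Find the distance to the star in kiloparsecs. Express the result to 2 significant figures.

m − M = 5 log₁₀(d/10 pc) + A  ⇒  11.0 − (-2.4) − 1.3 = 5 log₁₀(d/10)
12.100 = 5 log₁₀(d/10)
log₁₀ d = (m − M − A)/5 + 1 = 3.4200
d = 10^3.4200 = 2630 pc
= 2.630 kpc

d ≈ 2.6 kpc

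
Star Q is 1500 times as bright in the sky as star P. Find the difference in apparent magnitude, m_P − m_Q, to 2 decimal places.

Pogson: Δm = −2.5 log₁₀(ratio) = −2.5 log₁₀(1500) = −2.5 × 3.1761 = -7.940
Star Q is brighter so has the smaller magnitude: m_P − m_Q is positive.

m_P − m_Q ≈ 7.94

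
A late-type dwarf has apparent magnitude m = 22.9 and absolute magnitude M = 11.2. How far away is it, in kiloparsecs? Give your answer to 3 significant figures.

d ≈ 2.19 kpc

Distance modulus: m − M = 22.9 − (11.2) = 11.700
m − M = 5 log₁₀ d − 5
log₁₀ d = (m − M)/5 + 1 = 3.3400
d = 10^3.3400 = 2188 pc
= 2.188 kpc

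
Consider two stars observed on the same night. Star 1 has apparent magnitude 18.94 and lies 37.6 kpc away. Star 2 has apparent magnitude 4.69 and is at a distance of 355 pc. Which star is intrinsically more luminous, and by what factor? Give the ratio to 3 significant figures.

Star 2 is more luminous, by a factor of 44.7.

Star 1: d = 37.6 kpc = 37600 pc
Star 1: M = m − 5 log₁₀ d + 5 = 18.94 − 5·4.5752 + 5 = 1.064
Star 2: M = m − 5 log₁₀ d + 5 = 4.69 − 5·2.5502 + 5 = -3.061
ΔM = M_1 − M_2 = 1.064 − (-3.061) = 4.125; smaller M is more luminous → Star 2.
L ratio = 10^(0.4 |ΔM|) = 10^1.650 = 44.68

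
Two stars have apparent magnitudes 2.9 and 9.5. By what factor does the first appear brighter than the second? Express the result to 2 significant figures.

440

Δm = 2.9 − (9.5) = -6.6
Flux ratio = 10^(−0.4 Δm) = 10^(−0.4 × -6.6) = 10^2.640 = 436.5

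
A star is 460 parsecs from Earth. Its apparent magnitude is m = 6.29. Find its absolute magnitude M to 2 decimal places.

5 log₁₀(d/10 pc) = 5 log₁₀(460.0) − 5 = 8.314
M = m − 5 log₁₀(d/10) = 6.29 − 8.314 = -2.024

M ≈ -2.02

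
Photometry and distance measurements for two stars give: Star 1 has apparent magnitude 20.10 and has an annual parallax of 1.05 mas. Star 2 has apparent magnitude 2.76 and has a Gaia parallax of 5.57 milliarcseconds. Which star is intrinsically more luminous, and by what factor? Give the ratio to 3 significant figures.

Star 1: p = 1.05 mas = 1.05×10^-3″ → d = 1/p = 952.4 pc
Star 1: M = m − 5 log₁₀ d + 5 = 20.10 − 5·2.9788 + 5 = 10.206
Star 2: p = 5.57 mas = 5.57×10^-3″ → d = 1/p = 179.5 pc
Star 2: M = m − 5 log₁₀ d + 5 = 2.76 − 5·2.2541 + 5 = -3.511
ΔM = M_1 − M_2 = 10.206 − (-3.511) = 13.717; smaller M is more luminous → Star 2.
L ratio = 10^(0.4 |ΔM|) = 10^5.487 = 306700

Star 2 is more luminous, by a factor of 307000.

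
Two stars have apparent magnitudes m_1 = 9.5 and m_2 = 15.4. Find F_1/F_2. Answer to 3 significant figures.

F_1/F_2 ≈ 229

Δm = 9.5 − (15.4) = -5.9
Flux ratio = 10^(−0.4 Δm) = 10^(−0.4 × -5.9) = 10^2.360 = 229.1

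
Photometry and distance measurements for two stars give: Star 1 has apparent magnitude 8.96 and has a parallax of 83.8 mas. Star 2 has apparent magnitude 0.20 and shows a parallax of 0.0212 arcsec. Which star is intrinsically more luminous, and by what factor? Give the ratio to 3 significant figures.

Star 2 is more luminous, by a factor of 49900.

Star 1: p = 83.8 mas = 0.0838″ → d = 1/p = 11.93 pc
Star 1: M = m − 5 log₁₀ d + 5 = 8.96 − 5·1.0768 + 5 = 8.576
Star 2: d = 1/p = 1/0.0212″ = 47.17 pc
Star 2: M = m − 5 log₁₀ d + 5 = 0.20 − 5·1.6737 + 5 = -3.168
ΔM = M_1 − M_2 = 8.576 − (-3.168) = 11.745; smaller M is more luminous → Star 2.
L ratio = 10^(0.4 |ΔM|) = 10^4.698 = 49870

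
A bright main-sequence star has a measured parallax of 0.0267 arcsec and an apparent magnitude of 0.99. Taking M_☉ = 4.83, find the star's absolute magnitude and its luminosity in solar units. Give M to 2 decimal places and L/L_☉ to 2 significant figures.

d = 1/p = 1/0.0267″ = 37.45 pc
M = m − 5 log₁₀ d + 5 = 0.99 − 5·1.5735 + 5 = -1.877
M − M_☉ = -1.877 − 4.83 = -6.707
L/L_☉ = 10^(−0.4 × -6.707) = 481.9

M ≈ -1.88; L/L_☉ ≈ 480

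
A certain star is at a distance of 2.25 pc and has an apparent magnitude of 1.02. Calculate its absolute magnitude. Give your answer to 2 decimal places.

5 log₁₀(d/10 pc) = 5 log₁₀(2.250) − 5 = -3.239
M = m − 5 log₁₀(d/10) = 1.02 + 3.239 = 4.259

M ≈ 4.26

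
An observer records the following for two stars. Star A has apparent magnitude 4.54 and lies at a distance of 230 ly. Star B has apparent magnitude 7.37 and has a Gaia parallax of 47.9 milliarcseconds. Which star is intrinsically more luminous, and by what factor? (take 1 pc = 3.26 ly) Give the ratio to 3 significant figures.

Star A is more luminous, by a factor of 155.

Star A: d = 230 ly / 3.26 = 70.55 pc
Star A: M = m − 5 log₁₀ d + 5 = 4.54 − 5·1.8485 + 5 = 0.297
Star B: p = 47.9 mas = 0.0479″ → d = 1/p = 20.88 pc
Star B: M = m − 5 log₁₀ d + 5 = 7.37 − 5·1.3197 + 5 = 5.772
ΔM = M_A − M_B = 0.297 − (5.772) = -5.474; smaller M is more luminous → Star A.
L ratio = 10^(0.4 |ΔM|) = 10^2.190 = 154.8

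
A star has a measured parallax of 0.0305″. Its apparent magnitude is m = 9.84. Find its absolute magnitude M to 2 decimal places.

d = 1/p = 1/0.0305″ = 32.79 pc
5 log₁₀(d/10 pc) = 5 log₁₀(32.79) − 5 = 2.579
M = m − 5 log₁₀(d/10) = 9.84 − 2.579 = 7.261

M ≈ 7.26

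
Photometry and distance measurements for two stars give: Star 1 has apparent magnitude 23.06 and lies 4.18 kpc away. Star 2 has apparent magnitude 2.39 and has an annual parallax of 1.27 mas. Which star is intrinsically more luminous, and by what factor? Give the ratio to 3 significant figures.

Star 2 is more luminous, by a factor of 6.58×10^6.

Star 1: d = 4.18 kpc = 4180 pc
Star 1: M = m − 5 log₁₀ d + 5 = 23.06 − 5·3.6212 + 5 = 9.954
Star 2: p = 1.27 mas = 1.27×10^-3″ → d = 1/p = 787.4 pc
Star 2: M = m − 5 log₁₀ d + 5 = 2.39 − 5·2.8962 + 5 = -7.091
ΔM = M_1 − M_2 = 9.954 − (-7.091) = 17.045; smaller M is more luminous → Star 2.
L ratio = 10^(0.4 |ΔM|) = 10^6.818 = 6.577×10^6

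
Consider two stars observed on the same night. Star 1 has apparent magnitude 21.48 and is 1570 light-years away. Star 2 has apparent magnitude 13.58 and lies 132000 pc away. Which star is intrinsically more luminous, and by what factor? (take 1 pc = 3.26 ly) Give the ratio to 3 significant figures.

Star 1: d = 1570 ly / 3.26 = 481.6 pc
Star 1: M = m − 5 log₁₀ d + 5 = 21.48 − 5·2.6827 + 5 = 13.067
Star 2: M = m − 5 log₁₀ d + 5 = 13.58 − 5·5.1206 + 5 = -7.023
ΔM = M_1 − M_2 = 13.067 − (-7.023) = 20.089; smaller M is more luminous → Star 2.
L ratio = 10^(0.4 |ΔM|) = 10^8.036 = 1.086×10^8

Star 2 is more luminous, by a factor of 1.09×10^8.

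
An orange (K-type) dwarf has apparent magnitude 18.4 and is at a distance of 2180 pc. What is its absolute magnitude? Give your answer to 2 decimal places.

M ≈ 6.71

5 log₁₀(d/10 pc) = 5 log₁₀(2180) − 5 = 11.692
M = m − 5 log₁₀(d/10) = 18.4 − 11.692 = 6.708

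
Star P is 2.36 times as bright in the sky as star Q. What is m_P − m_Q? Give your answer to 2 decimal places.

Pogson: Δm = −2.5 log₁₀(ratio) = −2.5 log₁₀(2.36) = −2.5 × 0.3729 = -0.932
Star P is brighter, so it has the smaller magnitude: the difference is negative.

m_P − m_Q ≈ -0.93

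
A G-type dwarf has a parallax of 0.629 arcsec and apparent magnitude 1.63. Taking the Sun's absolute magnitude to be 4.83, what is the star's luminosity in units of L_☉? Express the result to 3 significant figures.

L/L_☉ ≈ 0.482

d = 1/p = 1/0.629″ = 1.590 pc
M = m − 5 log₁₀ d + 5 = 1.63 − 5·0.2013 + 5 = 5.623
M − M_☉ = 5.623 − 4.83 = 0.793
L/L_☉ = 10^(−0.4 × 0.793) = 0.4816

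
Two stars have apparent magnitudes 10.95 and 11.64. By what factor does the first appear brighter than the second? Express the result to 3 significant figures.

Magnitude difference = -0.69
Flux ratio = 10^(−0.4 Δm) = 10^(−0.4 × -0.69) = 10^0.276 = 1.888

1.89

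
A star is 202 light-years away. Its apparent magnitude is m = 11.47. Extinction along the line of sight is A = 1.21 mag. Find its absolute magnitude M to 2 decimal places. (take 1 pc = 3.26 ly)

d = 202 ly / 3.26 = 61.96 pc
5 log₁₀(d/10 pc) = 5 log₁₀(61.96) − 5 = 3.961
M = m − 5 log₁₀(d/10) − A = 11.47 − 3.961 − 1.21 = 6.299

M ≈ 6.30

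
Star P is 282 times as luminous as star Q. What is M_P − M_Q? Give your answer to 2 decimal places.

Pogson: ΔM = −2.5 log₁₀(ratio) = −2.5 log₁₀(282) = −2.5 × 2.4502 = -6.126
Star P is brighter, so it has the smaller magnitude: the difference is negative.

M_P − M_Q ≈ -6.13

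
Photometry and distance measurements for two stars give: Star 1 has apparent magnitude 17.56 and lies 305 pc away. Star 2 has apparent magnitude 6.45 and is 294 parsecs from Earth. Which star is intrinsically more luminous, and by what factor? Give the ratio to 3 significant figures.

Star 2 is more luminous, by a factor of 25800.

Star 1: M = m − 5 log₁₀ d + 5 = 17.56 − 5·2.4843 + 5 = 10.139
Star 2: M = m − 5 log₁₀ d + 5 = 6.45 − 5·2.4683 + 5 = -0.892
ΔM = M_1 − M_2 = 10.139 − (-0.892) = 11.030; smaller M is more luminous → Star 2.
L ratio = 10^(0.4 |ΔM|) = 10^4.412 = 25830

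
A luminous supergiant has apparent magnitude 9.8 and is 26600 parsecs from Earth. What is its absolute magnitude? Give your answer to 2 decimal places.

M ≈ -7.32

5 log₁₀(d/10 pc) = 5 log₁₀(26600) − 5 = 17.124
M = m − 5 log₁₀(d/10) = 9.8 − 17.124 = -7.324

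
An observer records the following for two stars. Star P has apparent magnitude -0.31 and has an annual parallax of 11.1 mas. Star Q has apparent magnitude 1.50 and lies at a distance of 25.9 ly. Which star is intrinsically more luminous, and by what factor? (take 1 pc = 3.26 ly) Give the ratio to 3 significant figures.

Star P is more luminous, by a factor of 681.

Star P: p = 11.1 mas = 0.0111″ → d = 1/p = 90.09 pc
Star P: M = m − 5 log₁₀ d + 5 = -0.31 − 5·1.9547 + 5 = -5.083
Star Q: d = 25.9 ly / 3.26 = 7.945 pc
Star Q: M = m − 5 log₁₀ d + 5 = 1.50 − 5·0.9001 + 5 = 2.000
ΔM = M_P − M_Q = -5.083 − (2.000) = -7.083; smaller M is more luminous → Star P.
L ratio = 10^(0.4 |ΔM|) = 10^2.833 = 681.1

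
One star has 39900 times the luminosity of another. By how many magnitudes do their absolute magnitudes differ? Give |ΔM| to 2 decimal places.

Pogson: ΔM = −2.5 log₁₀(ratio) = −2.5 log₁₀(39900) = −2.5 × 4.6010 = -11.502

|ΔM| ≈ 11.50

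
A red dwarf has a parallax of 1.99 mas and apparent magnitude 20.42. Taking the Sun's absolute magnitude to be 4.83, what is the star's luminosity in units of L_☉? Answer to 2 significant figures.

d = 1/p = 1000/1.99 mas = 502.5 pc
M = m − 5 log₁₀ d + 5 = 20.42 − 5·2.7011 + 5 = 11.914
M − M_☉ = 11.914 − 4.83 = 7.084
L/L_☉ = 10^(−0.4 × 7.084) = 1.467×10^-3

L/L_☉ ≈ 1.5×10^-3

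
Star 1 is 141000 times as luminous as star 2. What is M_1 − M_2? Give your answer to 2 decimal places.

Pogson: ΔM = −2.5 log₁₀(ratio) = −2.5 log₁₀(141000) = −2.5 × 5.1492 = -12.873
Star 1 is brighter, so it has the smaller magnitude: the difference is negative.

M_1 − M_2 ≈ -12.87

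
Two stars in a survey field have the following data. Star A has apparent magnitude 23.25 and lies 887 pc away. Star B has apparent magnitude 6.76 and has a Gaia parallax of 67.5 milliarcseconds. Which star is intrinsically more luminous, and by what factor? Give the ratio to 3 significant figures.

Star B is more luminous, by a factor of 1100.

Star A: M = m − 5 log₁₀ d + 5 = 23.25 − 5·2.9479 + 5 = 13.510
Star B: p = 67.5 mas = 0.0675″ → d = 1/p = 14.81 pc
Star B: M = m − 5 log₁₀ d + 5 = 6.76 − 5·1.1707 + 5 = 5.907
ΔM = M_A − M_B = 13.510 − (5.907) = 7.604; smaller M is more luminous → Star B.
L ratio = 10^(0.4 |ΔM|) = 10^3.042 = 1100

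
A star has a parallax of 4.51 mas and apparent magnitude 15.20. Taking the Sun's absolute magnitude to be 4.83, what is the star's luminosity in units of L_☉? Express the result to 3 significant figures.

L/L_☉ ≈ 0.0350

d = 1/p = 1000/4.51 mas = 221.7 pc
M = m − 5 log₁₀ d + 5 = 15.20 − 5·2.3458 + 5 = 8.471
M − M_☉ = 8.471 − 4.83 = 3.641
L/L_☉ = 10^(−0.4 × 3.641) = 0.03497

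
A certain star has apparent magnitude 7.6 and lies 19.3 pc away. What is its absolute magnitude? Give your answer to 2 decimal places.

M ≈ 6.17

5 log₁₀(d/10 pc) = 5 log₁₀(19.30) − 5 = 1.428
M = m − 5 log₁₀(d/10) = 7.6 − 1.428 = 6.172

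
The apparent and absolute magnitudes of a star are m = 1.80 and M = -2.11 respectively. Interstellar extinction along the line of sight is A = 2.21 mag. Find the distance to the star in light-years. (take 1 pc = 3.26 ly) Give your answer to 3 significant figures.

m − M = 5 log₁₀(d/10 pc) + A  ⇒  1.80 − (-2.11) − 2.21 = 5 log₁₀(d/10)
1.700 = 5 log₁₀(d/10)
log₁₀ d = (m − M − A)/5 + 1 = 1.3400
d = 10^1.3400 = 21.88 pc
= 71.32 ly

d ≈ 71.3 ly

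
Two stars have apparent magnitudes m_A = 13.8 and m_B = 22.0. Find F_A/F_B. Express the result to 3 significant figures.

F_A/F_B ≈ 1910

Magnitude difference = -8.2
Flux ratio = 10^(−0.4 Δm) = 10^(−0.4 × -8.2) = 10^3.280 = 1905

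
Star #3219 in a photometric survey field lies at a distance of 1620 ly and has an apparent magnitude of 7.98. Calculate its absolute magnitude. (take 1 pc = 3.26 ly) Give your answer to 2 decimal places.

M ≈ -0.50

d = 1620 ly / 3.26 = 496.9 pc
5 log₁₀(d/10 pc) = 5 log₁₀(496.9) − 5 = 8.481
M = m − 5 log₁₀(d/10) = 7.98 − 8.481 = -0.501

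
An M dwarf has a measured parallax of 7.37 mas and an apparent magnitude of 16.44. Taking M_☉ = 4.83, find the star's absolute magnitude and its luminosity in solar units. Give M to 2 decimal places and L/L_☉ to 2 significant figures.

d = 1/p = 1000/7.37 mas = 135.7 pc
M = m − 5 log₁₀ d + 5 = 16.44 − 5·2.1325 + 5 = 10.777
M − M_☉ = 10.777 − 4.83 = 5.947
L/L_☉ = 10^(−0.4 × 5.947) = 4.179×10^-3

M ≈ 10.78; L/L_☉ ≈ 4.2×10^-3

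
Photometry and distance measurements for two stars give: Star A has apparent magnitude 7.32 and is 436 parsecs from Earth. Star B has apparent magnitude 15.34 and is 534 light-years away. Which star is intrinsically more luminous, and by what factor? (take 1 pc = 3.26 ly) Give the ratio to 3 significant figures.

Star A: M = m − 5 log₁₀ d + 5 = 7.32 − 5·2.6395 + 5 = -0.877
Star B: d = 534 ly / 3.26 = 163.8 pc
Star B: M = m − 5 log₁₀ d + 5 = 15.34 − 5·2.2143 + 5 = 9.268
ΔM = M_A − M_B = -0.877 − (9.268) = -10.146; smaller M is more luminous → Star A.
L ratio = 10^(0.4 |ΔM|) = 10^4.058 = 11440

Star A is more luminous, by a factor of 11400.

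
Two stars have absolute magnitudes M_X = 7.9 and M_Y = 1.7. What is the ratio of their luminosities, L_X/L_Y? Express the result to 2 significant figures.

ΔM = M_X − M_Y = 6.2
L_X/L_Y = 10^(−0.4 ΔM) = 10^-2.480 = 3.311×10^-3

L_X/L_Y ≈ 3.3×10^-3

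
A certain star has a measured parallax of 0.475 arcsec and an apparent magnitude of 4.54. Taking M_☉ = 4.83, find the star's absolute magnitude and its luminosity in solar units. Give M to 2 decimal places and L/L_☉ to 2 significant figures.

d = 1/p = 1/0.475″ = 2.105 pc
M = m − 5 log₁₀ d + 5 = 4.54 − 5·0.3233 + 5 = 7.923
M − M_☉ = 7.923 − 4.83 = 3.093
L/L_☉ = 10^(−0.4 × 3.093) = 0.05789

M ≈ 7.92; L/L_☉ ≈ 0.058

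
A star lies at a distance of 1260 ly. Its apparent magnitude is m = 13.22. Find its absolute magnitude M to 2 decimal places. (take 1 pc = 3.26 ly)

M ≈ 5.28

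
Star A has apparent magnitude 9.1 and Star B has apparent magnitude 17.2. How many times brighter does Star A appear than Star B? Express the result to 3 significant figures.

Δm = 9.1 − (17.2) = -8.1
Flux ratio = 10^(−0.4 Δm) = 10^(−0.4 × -8.1) = 10^3.240 = 1738

1740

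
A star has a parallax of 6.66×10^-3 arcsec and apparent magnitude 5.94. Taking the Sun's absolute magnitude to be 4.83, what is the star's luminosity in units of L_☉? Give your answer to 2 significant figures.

L/L_☉ ≈ 81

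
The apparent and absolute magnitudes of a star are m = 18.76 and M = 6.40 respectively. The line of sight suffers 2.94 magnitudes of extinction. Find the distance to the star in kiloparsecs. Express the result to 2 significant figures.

m − M = 5 log₁₀(d/10 pc) + A  ⇒  18.76 − (6.40) − 2.94 = 5 log₁₀(d/10)
9.420 = 5 log₁₀(d/10)
log₁₀ d = (m − M − A)/5 + 1 = 2.8840
d = 10^2.8840 = 765.6 pc
= 0.7656 kpc

d ≈ 0.77 kpc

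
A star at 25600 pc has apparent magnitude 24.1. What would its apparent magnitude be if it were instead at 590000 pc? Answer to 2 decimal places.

Flux ∝ 1/d², so Δm = 5 log₁₀(d₂/d₁) = 5 log₁₀(590000/25600) = 6.813
m₂ = m₁ + Δm = 24.1 + (6.813) = 30.913

m ≈ 30.91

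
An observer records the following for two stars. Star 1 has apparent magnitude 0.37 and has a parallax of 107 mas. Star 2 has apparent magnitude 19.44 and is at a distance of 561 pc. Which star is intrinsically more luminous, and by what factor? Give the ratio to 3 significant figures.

Star 1 is more luminous, by a factor of 11800.

Star 1: p = 107 mas = 0.107″ → d = 1/p = 9.346 pc
Star 1: M = m − 5 log₁₀ d + 5 = 0.37 − 5·0.9706 + 5 = 0.517
Star 2: M = m − 5 log₁₀ d + 5 = 19.44 − 5·2.7490 + 5 = 10.695
ΔM = M_1 − M_2 = 0.517 − (10.695) = -10.178; smaller M is more luminous → Star 1.
L ratio = 10^(0.4 |ΔM|) = 10^4.071 = 11780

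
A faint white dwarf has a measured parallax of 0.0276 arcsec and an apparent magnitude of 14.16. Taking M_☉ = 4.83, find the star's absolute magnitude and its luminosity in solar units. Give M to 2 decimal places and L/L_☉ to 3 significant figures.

d = 1/p = 1/0.0276″ = 36.23 pc
M = m − 5 log₁₀ d + 5 = 14.16 − 5·1.5591 + 5 = 11.365
M − M_☉ = 11.365 − 4.83 = 6.535
L/L_☉ = 10^(−0.4 × 6.535) = 2.433×10^-3

M ≈ 11.36; L/L_☉ ≈ 2.43×10^-3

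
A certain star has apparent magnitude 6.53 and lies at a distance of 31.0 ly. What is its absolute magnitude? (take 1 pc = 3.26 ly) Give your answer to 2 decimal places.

d = 31.0 ly / 3.26 = 9.509 pc
5 log₁₀(d/10 pc) = 5 log₁₀(9.509) − 5 = -0.109
M = m − 5 log₁₀(d/10) = 6.53 + 0.109 = 6.639

M ≈ 6.64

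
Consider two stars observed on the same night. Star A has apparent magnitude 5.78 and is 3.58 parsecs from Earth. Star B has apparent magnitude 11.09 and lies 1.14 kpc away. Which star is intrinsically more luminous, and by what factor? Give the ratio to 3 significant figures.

Star A: M = m − 5 log₁₀ d + 5 = 5.78 − 5·0.5539 + 5 = 8.011
Star B: d = 1.14 kpc = 1140 pc
Star B: M = m − 5 log₁₀ d + 5 = 11.09 − 5·3.0569 + 5 = 0.805
ΔM = M_A − M_B = 8.011 − (0.805) = 7.205; smaller M is more luminous → Star B.
L ratio = 10^(0.4 |ΔM|) = 10^2.882 = 762.2

Star B is more luminous, by a factor of 762.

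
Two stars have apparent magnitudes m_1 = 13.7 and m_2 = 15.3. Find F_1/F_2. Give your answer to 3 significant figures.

Δm = 13.7 − (15.3) = -1.6
Flux ratio = 10^(−0.4 Δm) = 10^(−0.4 × -1.6) = 10^0.640 = 4.365

F_1/F_2 ≈ 4.37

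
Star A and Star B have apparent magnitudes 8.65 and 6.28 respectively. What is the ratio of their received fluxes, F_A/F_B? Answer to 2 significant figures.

Magnitude difference = 2.37
Flux ratio = 10^(−0.4 Δm) = 10^(−0.4 × 2.37) = 10^-0.948 = 0.1127

F_A/F_B ≈ 0.11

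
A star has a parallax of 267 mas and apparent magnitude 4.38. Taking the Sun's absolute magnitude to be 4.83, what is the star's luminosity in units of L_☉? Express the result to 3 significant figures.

d = 1/p = 1000/267 mas = 3.745 pc
M = m − 5 log₁₀ d + 5 = 4.38 − 5·0.5735 + 5 = 6.513
M − M_☉ = 6.513 − 4.83 = 1.683
L/L_☉ = 10^(−0.4 × 1.683) = 0.2123

L/L_☉ ≈ 0.212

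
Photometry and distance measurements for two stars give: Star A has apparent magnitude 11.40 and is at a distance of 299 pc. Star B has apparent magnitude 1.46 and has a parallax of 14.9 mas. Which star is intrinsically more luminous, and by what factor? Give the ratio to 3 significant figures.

Star B is more luminous, by a factor of 477.

Star A: M = m − 5 log₁₀ d + 5 = 11.40 − 5·2.4757 + 5 = 4.022
Star B: p = 14.9 mas = 0.0149″ → d = 1/p = 67.11 pc
Star B: M = m − 5 log₁₀ d + 5 = 1.46 − 5·1.8268 + 5 = -2.674
ΔM = M_A − M_B = 4.022 − (-2.674) = 6.696; smaller M is more luminous → Star B.
L ratio = 10^(0.4 |ΔM|) = 10^2.678 = 476.7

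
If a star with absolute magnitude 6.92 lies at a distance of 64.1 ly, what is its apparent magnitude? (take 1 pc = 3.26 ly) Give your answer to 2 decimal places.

m ≈ 8.39

d = 64.1 ly / 3.26 = 19.66 pc
m = M + 5 log₁₀ d − 5 = 6.92 + 5·1.2936 − 5 = 8.388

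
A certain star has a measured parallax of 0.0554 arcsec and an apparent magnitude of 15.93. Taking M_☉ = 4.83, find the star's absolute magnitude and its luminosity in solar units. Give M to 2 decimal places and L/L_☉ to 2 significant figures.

d = 1/p = 1/0.0554″ = 18.05 pc
M = m − 5 log₁₀ d + 5 = 15.93 − 5·1.2565 + 5 = 14.648
M − M_☉ = 14.648 − 4.83 = 9.818
L/L_☉ = 10^(−0.4 × 9.818) = 1.183×10^-4

M ≈ 14.65; L/L_☉ ≈ 1.2×10^-4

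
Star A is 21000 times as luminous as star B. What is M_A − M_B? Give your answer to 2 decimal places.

Pogson: ΔM = −2.5 log₁₀(ratio) = −2.5 log₁₀(21000) = −2.5 × 4.3222 = -10.806
Star A is brighter, so it has the smaller magnitude: the difference is negative.

M_A − M_B ≈ -10.81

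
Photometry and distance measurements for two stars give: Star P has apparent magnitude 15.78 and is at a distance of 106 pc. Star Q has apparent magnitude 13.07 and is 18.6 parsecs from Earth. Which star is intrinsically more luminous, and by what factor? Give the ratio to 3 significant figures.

Star P: M = m − 5 log₁₀ d + 5 = 15.78 − 5·2.0253 + 5 = 10.653
Star Q: M = m − 5 log₁₀ d + 5 = 13.07 − 5·1.2695 + 5 = 11.722
ΔM = M_P − M_Q = 10.653 − (11.722) = -1.069; smaller M is more luminous → Star P.
L ratio = 10^(0.4 |ΔM|) = 10^0.428 = 2.677

Star P is more luminous, by a factor of 2.68.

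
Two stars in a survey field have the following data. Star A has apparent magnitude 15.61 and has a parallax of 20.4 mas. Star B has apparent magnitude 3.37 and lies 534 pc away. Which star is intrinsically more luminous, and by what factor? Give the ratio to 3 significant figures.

Star A: p = 20.4 mas = 0.0204″ → d = 1/p = 49.02 pc
Star A: M = m − 5 log₁₀ d + 5 = 15.61 − 5·1.6904 + 5 = 12.158
Star B: M = m − 5 log₁₀ d + 5 = 3.37 − 5·2.7275 + 5 = -5.268
ΔM = M_A − M_B = 12.158 − (-5.268) = 17.426; smaller M is more luminous → Star B.
L ratio = 10^(0.4 |ΔM|) = 10^6.970 = 9.340×10^6

Star B is more luminous, by a factor of 9.34×10^6.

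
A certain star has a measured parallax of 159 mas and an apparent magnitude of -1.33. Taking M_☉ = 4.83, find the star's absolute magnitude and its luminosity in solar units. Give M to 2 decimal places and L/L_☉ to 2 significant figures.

M ≈ -0.32; L/L_☉ ≈ 120

d = 1/p = 1000/159 mas = 6.289 pc
M = m − 5 log₁₀ d + 5 = -1.33 − 5·0.7986 + 5 = -0.323
M − M_☉ = -0.323 − 4.83 = -5.153
L/L_☉ = 10^(−0.4 × -5.153) = 115.1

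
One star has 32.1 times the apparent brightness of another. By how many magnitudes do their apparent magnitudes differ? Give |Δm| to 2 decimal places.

|Δm| ≈ 3.77

Pogson: Δm = −2.5 log₁₀(ratio) = −2.5 log₁₀(32.1) = −2.5 × 1.5065 = -3.766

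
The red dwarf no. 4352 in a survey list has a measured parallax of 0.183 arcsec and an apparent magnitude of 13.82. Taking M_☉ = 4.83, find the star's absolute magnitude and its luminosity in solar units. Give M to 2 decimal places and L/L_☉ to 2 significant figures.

M ≈ 15.13; L/L_☉ ≈ 7.6×10^-5

d = 1/p = 1/0.183″ = 5.464 pc
M = m − 5 log₁₀ d + 5 = 13.82 − 5·0.7375 + 5 = 15.132
M − M_☉ = 15.132 − 4.83 = 10.302
L/L_☉ = 10^(−0.4 × 10.302) = 7.570×10^-5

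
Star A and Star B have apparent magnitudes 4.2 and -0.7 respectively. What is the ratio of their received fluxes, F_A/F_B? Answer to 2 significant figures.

F_A/F_B ≈ 0.011

Magnitude difference = 4.9
Flux ratio = 10^(−0.4 Δm) = 10^(−0.4 × 4.9) = 10^-1.960 = 0.01096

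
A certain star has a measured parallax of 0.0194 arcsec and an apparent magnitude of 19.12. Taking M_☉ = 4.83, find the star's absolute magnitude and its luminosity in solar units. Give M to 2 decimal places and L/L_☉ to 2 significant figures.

M ≈ 15.56; L/L_☉ ≈ 5.1×10^-5

d = 1/p = 1/0.0194″ = 51.55 pc
M = m − 5 log₁₀ d + 5 = 19.12 − 5·1.7122 + 5 = 15.559
M − M_☉ = 15.559 − 4.83 = 10.729
L/L_☉ = 10^(−0.4 × 10.729) = 5.110×10^-5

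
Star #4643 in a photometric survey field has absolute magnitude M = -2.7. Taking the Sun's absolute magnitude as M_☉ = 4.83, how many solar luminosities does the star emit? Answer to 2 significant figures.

L/L_☉ ≈ 1000

M − M_☉ = -2.7 − 4.83 = -7.530
L/L_☉ = 10^(−0.4 (M − M_☉)) = 10^3.012 = 1028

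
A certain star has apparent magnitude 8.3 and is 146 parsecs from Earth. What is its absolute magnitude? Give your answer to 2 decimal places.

5 log₁₀(d/10 pc) = 5 log₁₀(146.0) − 5 = 5.822
M = m − 5 log₁₀(d/10) = 8.3 − 5.822 = 2.478

M ≈ 2.48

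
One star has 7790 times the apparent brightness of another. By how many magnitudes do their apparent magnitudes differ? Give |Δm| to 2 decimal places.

|Δm| ≈ 9.73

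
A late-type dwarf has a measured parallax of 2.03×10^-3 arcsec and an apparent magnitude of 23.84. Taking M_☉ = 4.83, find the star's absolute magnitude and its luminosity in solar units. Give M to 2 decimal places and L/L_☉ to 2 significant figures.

M ≈ 15.38; L/L_☉ ≈ 6.0×10^-5

d = 1/p = 1/2.03×10^-3″ = 492.6 pc
M = m − 5 log₁₀ d + 5 = 23.84 − 5·2.6925 + 5 = 15.377
M − M_☉ = 15.377 − 4.83 = 10.547
L/L_☉ = 10^(−0.4 × 10.547) = 6.040×10^-5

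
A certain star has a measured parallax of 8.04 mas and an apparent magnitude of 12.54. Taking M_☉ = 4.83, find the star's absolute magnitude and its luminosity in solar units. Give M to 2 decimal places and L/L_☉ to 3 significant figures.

M ≈ 7.07; L/L_☉ ≈ 0.127

d = 1/p = 1000/8.04 mas = 124.4 pc
M = m − 5 log₁₀ d + 5 = 12.54 − 5·2.0947 + 5 = 7.066
M − M_☉ = 7.066 − 4.83 = 2.236
L/L_☉ = 10^(−0.4 × 2.236) = 0.1275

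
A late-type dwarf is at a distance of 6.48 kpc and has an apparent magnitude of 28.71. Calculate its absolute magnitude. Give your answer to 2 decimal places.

d = 6.48 kpc = 6480 pc
5 log₁₀(d/10 pc) = 5 log₁₀(6480) − 5 = 14.058
M = m − 5 log₁₀(d/10) = 28.71 − 14.058 = 14.652

M ≈ 14.65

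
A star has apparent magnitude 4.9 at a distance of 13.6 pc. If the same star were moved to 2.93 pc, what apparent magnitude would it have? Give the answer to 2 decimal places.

m ≈ 1.57

Flux ∝ 1/d², so Δm = 5 log₁₀(d₂/d₁) = 5 log₁₀(2.93/13.6) = -3.333
m₂ = m₁ + Δm = 4.9 + (-3.333) = 1.567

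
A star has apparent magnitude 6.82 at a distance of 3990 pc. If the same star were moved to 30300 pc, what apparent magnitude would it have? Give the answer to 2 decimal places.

m ≈ 11.22

Flux ∝ 1/d², so Δm = 5 log₁₀(d₂/d₁) = 5 log₁₀(30300/3990) = 4.402
m₂ = m₁ + Δm = 6.82 + (4.402) = 11.222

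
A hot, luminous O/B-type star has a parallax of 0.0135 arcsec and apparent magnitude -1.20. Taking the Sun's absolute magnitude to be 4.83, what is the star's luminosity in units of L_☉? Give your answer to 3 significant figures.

L/L_☉ ≈ 14200

d = 1/p = 1/0.0135″ = 74.07 pc
M = m − 5 log₁₀ d + 5 = -1.20 − 5·1.8697 + 5 = -5.548
M − M_☉ = -5.548 − 4.83 = -10.378
L/L_☉ = 10^(−0.4 × -10.378) = 14170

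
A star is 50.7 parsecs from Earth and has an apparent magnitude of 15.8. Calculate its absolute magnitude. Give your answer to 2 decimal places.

5 log₁₀(d/10 pc) = 5 log₁₀(50.70) − 5 = 3.525
M = m − 5 log₁₀(d/10) = 15.8 − 3.525 = 12.275

M ≈ 12.27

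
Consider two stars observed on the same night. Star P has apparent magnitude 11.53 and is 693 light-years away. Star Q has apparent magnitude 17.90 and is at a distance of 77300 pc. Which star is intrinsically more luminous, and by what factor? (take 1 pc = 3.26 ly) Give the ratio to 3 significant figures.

Star P: d = 693 ly / 3.26 = 212.6 pc
Star P: M = m − 5 log₁₀ d + 5 = 11.53 − 5·2.3275 + 5 = 4.892
Star Q: M = m − 5 log₁₀ d + 5 = 17.90 − 5·4.8882 + 5 = -1.541
ΔM = M_P − M_Q = 4.892 − (-1.541) = 6.433; smaller M is more luminous → Star Q.
L ratio = 10^(0.4 |ΔM|) = 10^2.573 = 374.4

Star Q is more luminous, by a factor of 374.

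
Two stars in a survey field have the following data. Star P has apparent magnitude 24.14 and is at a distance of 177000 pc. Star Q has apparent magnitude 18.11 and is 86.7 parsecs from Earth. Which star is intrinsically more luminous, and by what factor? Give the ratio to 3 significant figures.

Star P: M = m − 5 log₁₀ d + 5 = 24.14 − 5·5.2480 + 5 = 2.900
Star Q: M = m − 5 log₁₀ d + 5 = 18.11 − 5·1.9380 + 5 = 13.420
ΔM = M_P − M_Q = 2.900 − (13.420) = -10.520; smaller M is more luminous → Star P.
L ratio = 10^(0.4 |ΔM|) = 10^4.208 = 16140

Star P is more luminous, by a factor of 16100.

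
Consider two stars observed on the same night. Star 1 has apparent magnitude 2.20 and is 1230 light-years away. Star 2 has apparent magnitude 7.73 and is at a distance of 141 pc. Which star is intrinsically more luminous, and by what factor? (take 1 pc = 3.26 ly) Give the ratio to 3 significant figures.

Star 1 is more luminous, by a factor of 1170.

Star 1: d = 1230 ly / 3.26 = 377.3 pc
Star 1: M = m − 5 log₁₀ d + 5 = 2.20 − 5·2.5767 + 5 = -5.683
Star 2: M = m − 5 log₁₀ d + 5 = 7.73 − 5·2.1492 + 5 = 1.984
ΔM = M_1 − M_2 = -5.683 − (1.984) = -7.667; smaller M is more luminous → Star 1.
L ratio = 10^(0.4 |ΔM|) = 10^3.067 = 1167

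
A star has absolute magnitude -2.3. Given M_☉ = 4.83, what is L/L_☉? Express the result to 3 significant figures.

L/L_☉ ≈ 711

M − M_☉ = -2.3 − 4.83 = -7.130
L/L_☉ = 10^(−0.4 (M − M_☉)) = 10^2.852 = 711.2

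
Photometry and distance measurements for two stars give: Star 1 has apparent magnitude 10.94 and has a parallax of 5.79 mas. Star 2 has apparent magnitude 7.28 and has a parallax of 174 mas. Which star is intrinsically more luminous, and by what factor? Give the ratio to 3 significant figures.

Star 1: p = 5.79 mas = 5.79×10^-3″ → d = 1/p = 172.7 pc
Star 1: M = m − 5 log₁₀ d + 5 = 10.94 − 5·2.2373 + 5 = 4.753
Star 2: p = 174 mas = 0.174″ → d = 1/p = 5.747 pc
Star 2: M = m − 5 log₁₀ d + 5 = 7.28 − 5·0.7595 + 5 = 8.483
ΔM = M_1 − M_2 = 4.753 − (8.483) = -3.729; smaller M is more luminous → Star 1.
L ratio = 10^(0.4 |ΔM|) = 10^1.492 = 31.03

Star 1 is more luminous, by a factor of 31.0.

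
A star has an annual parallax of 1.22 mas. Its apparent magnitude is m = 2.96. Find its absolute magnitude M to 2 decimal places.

M ≈ -6.61

p = 1.22 mas = 1.22×10^-3″ → d = 1/p = 819.7 pc
5 log₁₀(d/10 pc) = 5 log₁₀(819.7) − 5 = 9.568
M = m − 5 log₁₀(d/10) = 2.96 − 9.568 = -6.608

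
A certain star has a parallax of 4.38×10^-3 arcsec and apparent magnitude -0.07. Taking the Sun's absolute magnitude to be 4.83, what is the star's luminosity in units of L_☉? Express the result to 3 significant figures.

d = 1/p = 1/4.38×10^-3″ = 228.3 pc
M = m − 5 log₁₀ d + 5 = -0.07 − 5·2.3585 + 5 = -6.863
M − M_☉ = -6.863 − 4.83 = -11.693
L/L_☉ = 10^(−0.4 × -11.693) = 47540

L/L_☉ ≈ 47500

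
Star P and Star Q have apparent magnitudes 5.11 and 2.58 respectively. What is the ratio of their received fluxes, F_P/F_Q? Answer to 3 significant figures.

Δm = 5.11 − (2.58) = 2.53
Flux ratio = 10^(−0.4 Δm) = 10^(−0.4 × 2.53) = 10^-1.012 = 0.09727

F_P/F_Q ≈ 0.0973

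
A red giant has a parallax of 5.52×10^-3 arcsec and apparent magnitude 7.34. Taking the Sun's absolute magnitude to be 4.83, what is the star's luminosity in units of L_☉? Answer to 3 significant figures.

L/L_☉ ≈ 32.5

d = 1/p = 1/5.52×10^-3″ = 181.2 pc
M = m − 5 log₁₀ d + 5 = 7.34 − 5·2.2581 + 5 = 1.050
M − M_☉ = 1.050 − 4.83 = -3.780
L/L_☉ = 10^(−0.4 × -3.780) = 32.52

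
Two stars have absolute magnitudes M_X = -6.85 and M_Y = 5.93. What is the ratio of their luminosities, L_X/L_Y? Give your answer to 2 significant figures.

L_X/L_Y ≈ 130000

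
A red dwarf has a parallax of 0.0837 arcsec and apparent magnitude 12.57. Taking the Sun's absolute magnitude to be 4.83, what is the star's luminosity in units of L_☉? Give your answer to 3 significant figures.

L/L_☉ ≈ 1.14×10^-3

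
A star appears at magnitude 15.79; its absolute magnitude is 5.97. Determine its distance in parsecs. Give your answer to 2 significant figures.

μ = m − M = 9.820
m − M = 5 log₁₀ d − 5
log₁₀ d = (m − M)/5 + 1 = 2.9640
d = 10^2.9640 = 920.4 pc

d ≈ 920 pc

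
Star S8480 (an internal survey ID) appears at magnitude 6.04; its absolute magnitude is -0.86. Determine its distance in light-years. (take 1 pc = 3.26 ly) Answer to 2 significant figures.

d ≈ 780 ly

μ = m − M = 6.900
m − M = 5 log₁₀ d − 5
log₁₀ d = (m − M)/5 + 1 = 2.3800
d = 10^2.3800 = 239.9 pc
= 782.0 ly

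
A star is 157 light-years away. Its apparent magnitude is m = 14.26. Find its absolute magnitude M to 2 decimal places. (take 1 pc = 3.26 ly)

M ≈ 10.85

d = 157 ly / 3.26 = 48.16 pc
5 log₁₀(d/10 pc) = 5 log₁₀(48.16) − 5 = 3.413
M = m − 5 log₁₀(d/10) = 14.26 − 3.413 = 10.847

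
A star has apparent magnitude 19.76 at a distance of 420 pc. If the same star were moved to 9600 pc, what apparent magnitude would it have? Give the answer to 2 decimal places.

m ≈ 26.56

Flux ∝ 1/d², so Δm = 5 log₁₀(d₂/d₁) = 5 log₁₀(9600/420) = 6.795
m₂ = m₁ + Δm = 19.76 + (6.795) = 26.555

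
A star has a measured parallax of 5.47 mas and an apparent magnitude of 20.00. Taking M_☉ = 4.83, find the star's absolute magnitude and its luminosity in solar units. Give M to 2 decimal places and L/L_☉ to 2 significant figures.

M ≈ 13.69; L/L_☉ ≈ 2.9×10^-4

d = 1/p = 1000/5.47 mas = 182.8 pc
M = m − 5 log₁₀ d + 5 = 20.00 − 5·2.2620 + 5 = 13.690
M − M_☉ = 13.690 − 4.83 = 8.860
L/L_☉ = 10^(−0.4 × 8.860) = 2.858×10^-4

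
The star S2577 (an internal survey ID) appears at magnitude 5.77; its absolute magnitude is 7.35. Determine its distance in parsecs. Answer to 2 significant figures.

μ = m − M = -1.580
m − M = 5 log₁₀ d − 5
log₁₀ d = (m − M)/5 + 1 = 0.6840
d = 10^0.6840 = 4.831 pc

d ≈ 4.8 pc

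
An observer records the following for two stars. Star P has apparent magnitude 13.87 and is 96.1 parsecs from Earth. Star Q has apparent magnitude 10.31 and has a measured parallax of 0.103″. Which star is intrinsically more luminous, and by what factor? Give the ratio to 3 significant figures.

Star P is more luminous, by a factor of 3.69.

Star P: M = m − 5 log₁₀ d + 5 = 13.87 − 5·1.9827 + 5 = 8.956
Star Q: d = 1/p = 1/0.103″ = 9.709 pc
Star Q: M = m − 5 log₁₀ d + 5 = 10.31 − 5·0.9872 + 5 = 10.374
ΔM = M_P − M_Q = 8.956 − (10.374) = -1.418; smaller M is more luminous → Star P.
L ratio = 10^(0.4 |ΔM|) = 10^0.567 = 3.691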